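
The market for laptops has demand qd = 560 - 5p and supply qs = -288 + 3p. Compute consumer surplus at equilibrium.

Consumer surplus = 90

Equilibrium: 560 - 5p = -288 + 3p gives p* = 106, q* = 30.
Demand choke price (qd = 0): p = 112.
CS = ½(112 − 106)(30) = 90.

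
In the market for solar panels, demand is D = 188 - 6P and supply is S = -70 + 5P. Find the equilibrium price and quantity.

P* = 258/11, Q* = 520/11

Set D = S: 188 - 6P = -70 + 5P.
258 = 11P, so P* = 258/11.
Q* = 188 − 6(258/11) = 520/11.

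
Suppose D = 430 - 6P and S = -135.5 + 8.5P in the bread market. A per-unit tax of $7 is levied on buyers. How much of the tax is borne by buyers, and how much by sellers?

Pre-tax equilibrium: P* = 39, Q* = 196.
Tax on buyers shifts demand to D = 430 − 6(P + 7) = 388 - 6P.
388 - 6P = -135.5 + 8.5P gives seller price Ps = 1047/29; buyers pay Pb = 1047/29 + 7 = 1250/29.
New quantity: Q = 430 − 6(1250/29) = 4970/29.
Buyer burden = 1250/29 − 39 = 119/29; seller burden = 39 − 1047/29 = 84/29.

Buyers bear 119/29, sellers bear 84/29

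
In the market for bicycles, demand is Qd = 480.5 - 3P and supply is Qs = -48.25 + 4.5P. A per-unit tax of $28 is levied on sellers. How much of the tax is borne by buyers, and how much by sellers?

Buyers bear $16.8, sellers bear $11.2

Pre-tax equilibrium: P* = 70.5, Q* = 269.
Tax on sellers shifts supply to Qs = -48.25 + 4.5(P − 28) = -174.25 + 4.5P.
480.5 - 3P = -174.25 + 4.5P gives buyer price Pb = 87.3; sellers receive Ps = 87.3 − 28 = 59.3.
New quantity: Q = 480.5 − 3(87.3) = 218.6.
Buyer burden = 87.3 − 70.5 = 16.8; seller burden = 70.5 − 59.3 = 11.2.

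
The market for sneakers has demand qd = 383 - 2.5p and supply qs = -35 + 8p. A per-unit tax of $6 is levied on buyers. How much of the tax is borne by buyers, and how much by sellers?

Pre-tax equilibrium: p* = 836/21, q* = 5953/21.
Tax on buyers shifts demand to qd = 383 − 2.5(p + 6) = 368 - 2.5p.
368 - 2.5p = -35 + 8p gives seller price ps = 806/21; buyers pay pb = 806/21 + 6 = 932/21.
New quantity: q = 383 − 2.5(932/21) = 5713/21.
Buyer burden = 932/21 − 836/21 = 32/7; seller burden = 836/21 − 806/21 = 10/7.

Buyers bear 32/7, sellers bear 10/7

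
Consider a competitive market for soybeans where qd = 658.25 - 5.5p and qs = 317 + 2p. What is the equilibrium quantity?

Set qd = qs: 658.25 - 5.5p = 317 + 2p.
341.25 = 7.5p, so p* = 45.5.
q* = 658.25 − 5.5(45.5) = 408.

q* = 408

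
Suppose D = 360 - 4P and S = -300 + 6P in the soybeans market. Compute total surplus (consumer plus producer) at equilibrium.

Equilibrium: 360 - 4P = -300 + 6P gives P* = 66, Q* = 96.
Demand choke price: P = 90; supply starts at P = 50.
CS = ½(90 − 66)(96) = 1152; PS = ½(66 − 50)(96) = 768.

Total surplus = 1920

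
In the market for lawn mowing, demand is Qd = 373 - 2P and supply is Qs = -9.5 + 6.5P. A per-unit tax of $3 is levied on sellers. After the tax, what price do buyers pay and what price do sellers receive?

Buyers pay 804/17, sellers receive 753/17

Pre-tax equilibrium: P* = 45, Q* = 283.
Tax on sellers shifts supply to Qs = -9.5 + 6.5(P − 3) = -29 + 6.5P.
373 - 2P = -29 + 6.5P gives buyer price Pb = 804/17; sellers receive Ps = 804/17 − 3 = 753/17.
New quantity: Q = 373 − 2(804/17) = 4733/17.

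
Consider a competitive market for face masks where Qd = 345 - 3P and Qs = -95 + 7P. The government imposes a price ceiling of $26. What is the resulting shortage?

Shortage = 180

Equilibrium price would be P* = 44, so the ceiling at 26 binds.
At P = 26: Qd = 345 − 3(26) = 267, Qs = -95 + 7(26) = 87.
Shortage = 267 − 87 = 180.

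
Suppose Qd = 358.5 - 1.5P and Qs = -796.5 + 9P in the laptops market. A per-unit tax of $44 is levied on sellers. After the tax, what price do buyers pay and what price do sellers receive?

Buyers pay 1034/7, sellers receive 726/7

Pre-tax equilibrium: P* = 110, Q* = 193.5.
Tax on sellers shifts supply to Qs = -796.5 + 9(P − 44) = -1192.5 + 9P.
358.5 - 1.5P = -1192.5 + 9P gives buyer price Pb = 1034/7; sellers receive Ps = 1034/7 − 44 = 726/7.
New quantity: Q = 358.5 − 1.5(1034/7) = 1917/14.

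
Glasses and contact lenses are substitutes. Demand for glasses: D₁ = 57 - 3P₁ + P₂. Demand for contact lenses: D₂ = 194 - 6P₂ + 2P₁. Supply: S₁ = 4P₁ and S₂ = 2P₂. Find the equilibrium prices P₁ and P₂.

Market 1: 57 - 3P₁ + P₂ = 4P₁ → 7P₁ - P₂ = 57.
Market 2: 8P₂ - 2P₁ = 194.
Eliminating P₂: 8×(1) + 1×(2) gives 54P₁ = 650, so P₁ = 325/27.
Back-substitute into (2): P₂ = (194 + 2×325/27) / 8 = 736/27.

P₁ = 325/27, P₂ = 736/27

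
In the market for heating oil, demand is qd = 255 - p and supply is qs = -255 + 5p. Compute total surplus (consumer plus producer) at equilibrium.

Equilibrium: 255 - p = -255 + 5p gives p* = 85, q* = 170.
Demand choke price: p = 255; supply starts at p = 51.
CS = ½(255 − 85)(170) = 14450; PS = ½(85 − 51)(170) = 2890.

Total surplus = 17340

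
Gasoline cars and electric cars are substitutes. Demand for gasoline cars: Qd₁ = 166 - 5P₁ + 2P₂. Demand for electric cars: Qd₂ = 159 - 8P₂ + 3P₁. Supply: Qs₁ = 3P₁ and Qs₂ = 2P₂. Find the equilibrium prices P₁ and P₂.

Market 1: 166 - 5P₁ + 2P₂ = 3P₁ → 8P₁ - 2P₂ = 166.
Market 2: 10P₂ - 3P₁ = 159.
Eliminating P₂: 10×(1) + 2×(2) gives 74P₁ = 1978, so P₁ = 989/37.
Back-substitute into (2): P₂ = (159 + 3×989/37) / 10 = 885/37.

P₁ = 989/37, P₂ = 885/37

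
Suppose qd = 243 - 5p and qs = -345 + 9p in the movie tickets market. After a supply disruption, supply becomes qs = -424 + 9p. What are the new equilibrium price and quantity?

p' = 667/14, q' = 67/14

Original equilibrium: p* = 42, q* = 33.
New equilibrium: 243 - 5p = -424 + 9p, so 667 = 14p and p' = 667/14; q' = 243 − 5(667/14) = 67/14.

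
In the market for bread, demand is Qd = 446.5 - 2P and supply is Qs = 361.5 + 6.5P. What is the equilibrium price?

Set Qd = Qs: 446.5 - 2P = 361.5 + 6.5P.
85 = 8.5P, so P* = 10.
Q* = 446.5 − 2(10) = 426.5.

P* = 10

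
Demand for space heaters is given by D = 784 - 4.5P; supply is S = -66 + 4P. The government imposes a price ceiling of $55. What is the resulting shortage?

Equilibrium price would be P* = 100, so the ceiling at 55 binds.
At P = 55: D = 784 − 4.5(55) = 536.5, S = -66 + 4(55) = 154.
Shortage = 536.5 − 154 = 382.5.

Shortage = 382.5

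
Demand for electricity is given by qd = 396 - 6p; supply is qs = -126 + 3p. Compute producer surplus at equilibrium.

Equilibrium: 396 - 6p = -126 + 3p gives p* = 58, q* = 48.
Supply starts at p = 42 (where qs = 0).
PS = ½(58 − 42)(48) = 384.

Producer surplus = 384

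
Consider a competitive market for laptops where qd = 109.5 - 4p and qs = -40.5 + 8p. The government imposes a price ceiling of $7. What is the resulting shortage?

Equilibrium price would be p* = 12.5, so the ceiling at 7 binds.
At p = 7: qd = 109.5 − 4(7) = 81.5, qs = -40.5 + 8(7) = 15.5.
Shortage = 81.5 − 15.5 = 66.

Shortage = 66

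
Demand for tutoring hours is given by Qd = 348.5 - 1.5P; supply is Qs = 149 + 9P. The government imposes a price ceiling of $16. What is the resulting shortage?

Equilibrium price would be P* = 19, so the ceiling at 16 binds.
At P = 16: Qd = 348.5 − 1.5(16) = 324.5, Qs = 149 + 9(16) = 293.
Shortage = 324.5 − 293 = 31.5.

Shortage = 31.5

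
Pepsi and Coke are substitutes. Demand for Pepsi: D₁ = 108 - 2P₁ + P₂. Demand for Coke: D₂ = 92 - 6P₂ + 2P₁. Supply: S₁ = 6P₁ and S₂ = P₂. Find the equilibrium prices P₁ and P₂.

Market 1: 108 - 2P₁ + P₂ = 6P₁ → 8P₁ - P₂ = 108.
Market 2: 7P₂ - 2P₁ = 92.
Eliminating P₂: 7×(1) + 1×(2) gives 54P₁ = 848, so P₁ = 424/27.
Back-substitute into (2): P₂ = (92 + 2×424/27) / 7 = 476/27.

P₁ = 424/27, P₂ = 476/27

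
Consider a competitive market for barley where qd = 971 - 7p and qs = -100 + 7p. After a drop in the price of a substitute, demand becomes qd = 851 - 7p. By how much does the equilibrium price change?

Original equilibrium: p* = 76.5, q* = 435.5.
New equilibrium: 851 - 7p = -100 + 7p, so 951 = 14p and p' = 951/14; q' = 851 − 7(951/14) = 375.5.
Change in price: 951/14 − 76.5 = -60/7.

Δp = -60/7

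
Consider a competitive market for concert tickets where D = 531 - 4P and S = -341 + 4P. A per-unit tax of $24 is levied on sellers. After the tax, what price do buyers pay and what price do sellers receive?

Pre-tax equilibrium: P* = 109, Q* = 95.
Tax on sellers shifts supply to S = -341 + 4(P − 24) = -437 + 4P.
531 - 4P = -437 + 4P gives buyer price Pb = 121; sellers receive Ps = 121 − 24 = 97.
New quantity: Q = 531 − 4(121) = 47.

Buyers pay $121, sellers receive $97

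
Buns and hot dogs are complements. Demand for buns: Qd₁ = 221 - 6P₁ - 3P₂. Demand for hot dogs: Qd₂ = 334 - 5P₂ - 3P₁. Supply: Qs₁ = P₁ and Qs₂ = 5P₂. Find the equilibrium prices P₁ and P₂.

P₁ = 1208/61, P₂ = 1675/61

Market 1: 221 - 6P₁ - 3P₂ = P₁ → 7P₁ + 3P₂ = 221.
Market 2: 10P₂ + 3P₁ = 334.
Eliminating P₂: 10×(1) − 3×(2) gives 61P₁ = 1208, so P₁ = 1208/61.
Back-substitute into (2): P₂ = (334 − 3×1208/61) / 10 = 1675/61.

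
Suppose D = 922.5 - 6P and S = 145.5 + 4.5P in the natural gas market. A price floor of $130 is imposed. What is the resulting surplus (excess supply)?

Equilibrium price would be P* = 74, so the floor at 130 binds.
At P = 130: D = 142.5, S = 730.5.
Surplus = 730.5 − 142.5 = 588.

Surplus = 588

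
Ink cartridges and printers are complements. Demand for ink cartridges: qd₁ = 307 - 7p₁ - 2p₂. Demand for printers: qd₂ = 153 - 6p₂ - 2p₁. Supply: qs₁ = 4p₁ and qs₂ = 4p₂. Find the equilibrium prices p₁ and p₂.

p₁ = 1382/53, p₂ = 1069/106

Market 1: 307 - 7p₁ - 2p₂ = 4p₁ → 11p₁ + 2p₂ = 307.
Market 2: 10p₂ + 2p₁ = 153.
Eliminating p₂: 10×(1) − 2×(2) gives 106p₁ = 2764, so p₁ = 1382/53.
Back-substitute into (2): p₂ = (153 − 2×1382/53) / 10 = 1069/106.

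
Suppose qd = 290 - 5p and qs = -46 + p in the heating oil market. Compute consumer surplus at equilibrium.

Equilibrium: 290 - 5p = -46 + p gives p* = 56, q* = 10.
Demand choke price (qd = 0): p = 58.
CS = ½(58 − 56)(10) = 10.

Consumer surplus = 10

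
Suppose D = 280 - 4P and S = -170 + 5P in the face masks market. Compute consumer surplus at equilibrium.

Equilibrium: 280 - 4P = -170 + 5P gives P* = 50, Q* = 80.
Demand choke price (D = 0): P = 70.
CS = ½(70 − 50)(80) = 800.

Consumer surplus = 800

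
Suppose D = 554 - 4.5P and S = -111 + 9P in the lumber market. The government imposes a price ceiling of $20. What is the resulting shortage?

Shortage = 395

Equilibrium price would be P* = 1330/27, so the ceiling at 20 binds.
At P = 20: D = 554 − 4.5(20) = 464, S = -111 + 9(20) = 69.
Shortage = 464 − 69 = 395.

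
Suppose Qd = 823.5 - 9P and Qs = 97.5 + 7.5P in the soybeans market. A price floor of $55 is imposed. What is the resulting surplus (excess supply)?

Surplus = 181.5

Equilibrium price would be P* = 44, so the floor at 55 binds.
At P = 55: Qd = 328.5, Qs = 510.
Surplus = 510 − 328.5 = 181.5.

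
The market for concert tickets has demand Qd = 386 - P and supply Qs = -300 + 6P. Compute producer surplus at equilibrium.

Producer surplus = 6912

Equilibrium: 386 - P = -300 + 6P gives P* = 98, Q* = 288.
Supply starts at P = 50 (where Qs = 0).
PS = ½(98 − 50)(288) = 6912.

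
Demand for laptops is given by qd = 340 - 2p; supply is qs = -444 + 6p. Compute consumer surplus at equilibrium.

Equilibrium: 340 - 2p = -444 + 6p gives p* = 98, q* = 144.
Demand choke price (qd = 0): p = 170.
CS = ½(170 − 98)(144) = 5184.

Consumer surplus = 5184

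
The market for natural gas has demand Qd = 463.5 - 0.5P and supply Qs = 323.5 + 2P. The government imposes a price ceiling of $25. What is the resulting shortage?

Shortage = 77.5

Equilibrium price would be P* = 56, so the ceiling at 25 binds.
At P = 25: Qd = 463.5 − 0.5(25) = 451, Qs = 323.5 + 2(25) = 373.5.
Shortage = 451 − 373.5 = 77.5.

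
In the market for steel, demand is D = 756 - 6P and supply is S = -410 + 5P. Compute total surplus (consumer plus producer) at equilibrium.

Total surplus = 2640

Equilibrium: 756 - 6P = -410 + 5P gives P* = 106, Q* = 120.
Demand choke price: P = 126; supply starts at P = 82.
CS = ½(126 − 106)(120) = 1200; PS = ½(106 − 82)(120) = 1440.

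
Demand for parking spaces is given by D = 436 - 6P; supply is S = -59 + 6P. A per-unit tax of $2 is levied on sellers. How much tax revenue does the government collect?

Pre-tax equilibrium: P* = 41.25, Q* = 188.5.
Tax on sellers shifts supply to S = -59 + 6(P − 2) = -71 + 6P.
436 - 6P = -71 + 6P gives buyer price Pb = 42.25; sellers receive Ps = 42.25 − 2 = 40.25.
New quantity: Q = 436 − 6(42.25) = 182.5.
Revenue = 2 × 182.5 = 365.

Tax revenue = 365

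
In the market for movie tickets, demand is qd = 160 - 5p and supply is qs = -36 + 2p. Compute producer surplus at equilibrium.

Equilibrium: 160 - 5p = -36 + 2p gives p* = 28, q* = 20.
Supply starts at p = 18 (where qs = 0).
PS = ½(28 − 18)(20) = 100.

Producer surplus = 100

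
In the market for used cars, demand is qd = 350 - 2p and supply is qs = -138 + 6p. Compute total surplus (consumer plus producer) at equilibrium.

Total surplus = 17328

Equilibrium: 350 - 2p = -138 + 6p gives p* = 61, q* = 228.
Demand choke price: p = 175; supply starts at p = 23.
CS = ½(175 − 61)(228) = 12996; PS = ½(61 − 23)(228) = 4332.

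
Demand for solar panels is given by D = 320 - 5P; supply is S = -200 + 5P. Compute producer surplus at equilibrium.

Equilibrium: 320 - 5P = -200 + 5P gives P* = 52, Q* = 60.
Supply starts at P = 40 (where S = 0).
PS = ½(52 − 40)(60) = 360.

Producer surplus = 360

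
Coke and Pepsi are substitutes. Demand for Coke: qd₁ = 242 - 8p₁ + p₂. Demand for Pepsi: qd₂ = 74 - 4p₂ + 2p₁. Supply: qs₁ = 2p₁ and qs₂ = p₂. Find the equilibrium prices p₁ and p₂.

Market 1: 242 - 8p₁ + p₂ = 2p₁ → 10p₁ - p₂ = 242.
Market 2: 5p₂ - 2p₁ = 74.
Eliminating p₂: 5×(1) + 1×(2) gives 48p₁ = 1284, so p₁ = 26.75.
Back-substitute into (2): p₂ = (74 + 2×26.75) / 5 = 25.5.

p₁ = 26.75, p₂ = 25.5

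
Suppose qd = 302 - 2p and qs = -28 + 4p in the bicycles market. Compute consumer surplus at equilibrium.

Equilibrium: 302 - 2p = -28 + 4p gives p* = 55, q* = 192.
Demand choke price (qd = 0): p = 151.
CS = ½(151 − 55)(192) = 9216.

Consumer surplus = 9216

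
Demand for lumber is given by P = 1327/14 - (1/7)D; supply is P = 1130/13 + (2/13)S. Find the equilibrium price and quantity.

P* = 91, Q* = 26.5

Set the two price expressions equal: 1327/14 - (1/7)Q = 1130/13 + (2/13)Q.
1431/182 = (27/91)Q, so Q* = 26.5.
P* = 1327/14 − (1/7)(26.5) = 91.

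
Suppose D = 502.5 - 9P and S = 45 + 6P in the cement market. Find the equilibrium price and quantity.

P* = 30.5, Q* = 228

Set D = S: 502.5 - 9P = 45 + 6P.
457.5 = 15P, so P* = 30.5.
Q* = 502.5 − 9(30.5) = 228.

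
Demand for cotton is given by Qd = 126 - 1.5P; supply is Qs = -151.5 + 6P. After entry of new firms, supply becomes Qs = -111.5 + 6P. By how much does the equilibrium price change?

Original equilibrium: P* = 37, Q* = 70.5.
New equilibrium: 126 - 1.5P = -111.5 + 6P, so 237.5 = 7.5P and P' = 95/3; Q' = 126 − 1.5(95/3) = 78.5.
Change in price: 95/3 − 37 = -16/3.

ΔP = -16/3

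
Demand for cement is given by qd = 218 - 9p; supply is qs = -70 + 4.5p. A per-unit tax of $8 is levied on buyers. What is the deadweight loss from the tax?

Pre-tax equilibrium: p* = 64/3, q* = 26.
Tax on buyers shifts demand to qd = 218 − 9(p + 8) = 146 - 9p.
146 - 9p = -70 + 4.5p gives seller price ps = 16; buyers pay pb = 16 + 8 = 24.
New quantity: q = 218 − 9(24) = 2.
DWL = ½ × 8 × (26 − 2) = 96.

Deadweight loss = 96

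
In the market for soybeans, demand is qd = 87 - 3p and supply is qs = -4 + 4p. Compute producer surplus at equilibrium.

Equilibrium: 87 - 3p = -4 + 4p gives p* = 13, q* = 48.
Supply starts at p = 1 (where qs = 0).
PS = ½(13 − 1)(48) = 288.

Producer surplus = 288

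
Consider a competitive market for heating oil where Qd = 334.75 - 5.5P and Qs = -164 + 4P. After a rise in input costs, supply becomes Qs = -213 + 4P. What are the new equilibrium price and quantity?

P' = 2191/38, Q' = 335/19

Original equilibrium: P* = 52.5, Q* = 46.
New equilibrium: 334.75 - 5.5P = -213 + 4P, so 547.75 = 9.5P and P' = 2191/38; Q' = 334.75 − 5.5(2191/38) = 335/19.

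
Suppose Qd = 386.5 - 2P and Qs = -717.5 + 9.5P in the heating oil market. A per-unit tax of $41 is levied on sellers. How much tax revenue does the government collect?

Tax revenue = 239071/46

Pre-tax equilibrium: P* = 96, Q* = 194.5.
Tax on sellers shifts supply to Qs = -717.5 + 9.5(P − 41) = -1107 + 9.5P.
386.5 - 2P = -1107 + 9.5P gives buyer price Pb = 2987/23; sellers receive Ps = 2987/23 − 41 = 2044/23.
New quantity: Q = 386.5 − 2(2987/23) = 5831/46.
Revenue = 41 × 5831/46 = 239071/46.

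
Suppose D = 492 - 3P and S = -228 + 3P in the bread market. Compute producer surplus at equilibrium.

Equilibrium: 492 - 3P = -228 + 3P gives P* = 120, Q* = 132.
Supply starts at P = 76 (where S = 0).
PS = ½(120 − 76)(132) = 2904.

Producer surplus = 2904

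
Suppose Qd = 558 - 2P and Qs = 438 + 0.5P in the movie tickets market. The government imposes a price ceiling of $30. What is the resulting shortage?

Shortage = 45

Equilibrium price would be P* = 48, so the ceiling at 30 binds.
At P = 30: Qd = 558 − 2(30) = 498, Qs = 438 + 0.5(30) = 453.
Shortage = 498 − 453 = 45.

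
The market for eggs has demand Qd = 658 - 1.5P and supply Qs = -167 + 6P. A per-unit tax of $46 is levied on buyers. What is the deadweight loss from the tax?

Pre-tax equilibrium: P* = 110, Q* = 493.
Tax on buyers shifts demand to Qd = 658 − 1.5(P + 46) = 589 - 1.5P.
589 - 1.5P = -167 + 6P gives seller price Ps = 100.8; buyers pay Pb = 100.8 + 46 = 146.8.
New quantity: Q = 658 − 1.5(146.8) = 437.8.
DWL = ½ × 46 × (493 − 437.8) = 1269.6.

Deadweight loss = 1269.6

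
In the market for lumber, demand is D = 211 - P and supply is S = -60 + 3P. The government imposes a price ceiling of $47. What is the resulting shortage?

Equilibrium price would be P* = 67.75, so the ceiling at 47 binds.
At P = 47: D = 211 − 1(47) = 164, S = -60 + 3(47) = 81.
Shortage = 164 − 81 = 83.

Shortage = 83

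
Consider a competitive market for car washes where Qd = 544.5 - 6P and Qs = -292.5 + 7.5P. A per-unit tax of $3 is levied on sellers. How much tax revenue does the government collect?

Pre-tax equilibrium: P* = 62, Q* = 172.5.
Tax on sellers shifts supply to Qs = -292.5 + 7.5(P − 3) = -315 + 7.5P.
544.5 - 6P = -315 + 7.5P gives buyer price Pb = 191/3; sellers receive Ps = 191/3 − 3 = 182/3.
New quantity: Q = 544.5 − 6(191/3) = 162.5.
Revenue = 3 × 162.5 = 487.5.

Tax revenue = 487.5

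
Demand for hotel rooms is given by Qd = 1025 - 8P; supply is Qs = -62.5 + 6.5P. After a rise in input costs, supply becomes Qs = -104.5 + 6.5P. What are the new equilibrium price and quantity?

P' = 2259/29, Q' = 11653/29

Original equilibrium: P* = 75, Q* = 425.
New equilibrium: 1025 - 8P = -104.5 + 6.5P, so 1129.5 = 14.5P and P' = 2259/29; Q' = 1025 − 8(2259/29) = 11653/29.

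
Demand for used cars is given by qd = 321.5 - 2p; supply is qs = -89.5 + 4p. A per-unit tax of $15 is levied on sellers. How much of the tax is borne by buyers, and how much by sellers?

Pre-tax equilibrium: p* = 68.5, q* = 184.5.
Tax on sellers shifts supply to qs = -89.5 + 4(p − 15) = -149.5 + 4p.
321.5 - 2p = -149.5 + 4p gives buyer price pb = 78.5; sellers receive ps = 78.5 − 15 = 63.5.
New quantity: q = 321.5 − 2(78.5) = 164.5.
Buyer burden = 78.5 − 68.5 = 10; seller burden = 68.5 − 63.5 = 5.

Buyers bear $10, sellers bear $5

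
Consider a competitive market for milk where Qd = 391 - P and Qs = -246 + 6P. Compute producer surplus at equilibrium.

Producer surplus = 7500

Equilibrium: 391 - P = -246 + 6P gives P* = 91, Q* = 300.
Supply starts at P = 41 (where Qs = 0).
PS = ½(91 − 41)(300) = 7500.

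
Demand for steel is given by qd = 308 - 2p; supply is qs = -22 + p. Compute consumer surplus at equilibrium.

Equilibrium: 308 - 2p = -22 + p gives p* = 110, q* = 88.
Demand choke price (qd = 0): p = 154.
CS = ½(154 − 110)(88) = 1936.

Consumer surplus = 1936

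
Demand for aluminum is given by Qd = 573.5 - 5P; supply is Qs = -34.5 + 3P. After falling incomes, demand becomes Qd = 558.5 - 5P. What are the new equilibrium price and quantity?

Original equilibrium: P* = 76, Q* = 193.5.
New equilibrium: 558.5 - 5P = -34.5 + 3P, so 593 = 8P and P' = 74.125; Q' = 558.5 − 5(74.125) = 187.875.

P' = 74.125, Q' = 187.875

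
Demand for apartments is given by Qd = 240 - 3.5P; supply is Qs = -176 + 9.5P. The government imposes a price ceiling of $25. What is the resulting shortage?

Shortage = 91

Equilibrium price would be P* = 32, so the ceiling at 25 binds.
At P = 25: Qd = 240 − 3.5(25) = 152.5, Qs = -176 + 9.5(25) = 61.5.
Shortage = 152.5 − 61.5 = 91.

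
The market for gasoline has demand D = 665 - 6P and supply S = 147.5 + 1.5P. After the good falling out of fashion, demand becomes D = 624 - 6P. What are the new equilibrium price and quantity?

Original equilibrium: P* = 69, Q* = 251.
New equilibrium: 624 - 6P = 147.5 + 1.5P, so 476.5 = 7.5P and P' = 953/15; Q' = 624 − 6(953/15) = 242.8.

P' = 953/15, Q' = 242.8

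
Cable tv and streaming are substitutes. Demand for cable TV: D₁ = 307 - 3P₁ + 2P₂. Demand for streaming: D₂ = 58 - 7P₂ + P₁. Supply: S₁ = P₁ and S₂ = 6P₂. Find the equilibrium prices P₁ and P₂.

Market 1: 307 - 3P₁ + 2P₂ = P₁ → 4P₁ - 2P₂ = 307.
Market 2: 13P₂ - P₁ = 58.
Eliminating P₂: 13×(1) + 2×(2) gives 50P₁ = 4107, so P₁ = 82.14.
Back-substitute into (2): P₂ = (58 + 1×82.14) / 13 = 10.78.

P₁ = 82.14, P₂ = 10.78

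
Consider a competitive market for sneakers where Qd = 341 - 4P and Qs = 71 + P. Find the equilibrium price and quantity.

Set Qd = Qs: 341 - 4P = 71 + P.
270 = 5P, so P* = 54.
Q* = 341 − 4(54) = 125.

P* = 54, Q* = 125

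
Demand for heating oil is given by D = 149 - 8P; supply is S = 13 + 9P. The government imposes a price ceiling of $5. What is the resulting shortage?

Equilibrium price would be P* = 8, so the ceiling at 5 binds.
At P = 5: D = 149 − 8(5) = 109, S = 13 + 9(5) = 58.
Shortage = 109 − 58 = 51.

Shortage = 51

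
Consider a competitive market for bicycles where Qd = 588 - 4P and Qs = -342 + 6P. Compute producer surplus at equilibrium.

Producer surplus = 3888

Equilibrium: 588 - 4P = -342 + 6P gives P* = 93, Q* = 216.
Supply starts at P = 57 (where Qs = 0).
PS = ½(93 − 57)(216) = 3888.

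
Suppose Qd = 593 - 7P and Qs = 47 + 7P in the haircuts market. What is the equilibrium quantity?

Q* = 320

Set Qd = Qs: 593 - 7P = 47 + 7P.
546 = 14P, so P* = 39.
Q* = 593 − 7(39) = 320.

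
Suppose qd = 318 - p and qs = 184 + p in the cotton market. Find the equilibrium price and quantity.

p* = 67, q* = 251

Set qd = qs: 318 - p = 184 + p.
134 = 2p, so p* = 67.
q* = 318 − 1(67) = 251.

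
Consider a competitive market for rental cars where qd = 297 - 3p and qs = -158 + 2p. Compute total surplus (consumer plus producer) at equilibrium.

Equilibrium: 297 - 3p = -158 + 2p gives p* = 91, q* = 24.
Demand choke price: p = 99; supply starts at p = 79.
CS = ½(99 − 91)(24) = 96; PS = ½(91 − 79)(24) = 144.

Total surplus = 240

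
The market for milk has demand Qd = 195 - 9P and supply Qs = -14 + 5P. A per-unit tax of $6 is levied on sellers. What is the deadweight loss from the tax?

Deadweight loss = 405/7

Pre-tax equilibrium: P* = 209/14, Q* = 849/14.
Tax on sellers shifts supply to Qs = -14 + 5(P − 6) = -44 + 5P.
195 - 9P = -44 + 5P gives buyer price Pb = 239/14; sellers receive Ps = 239/14 − 6 = 155/14.
New quantity: Q = 195 − 9(239/14) = 579/14.
DWL = ½ × 6 × (849/14 − 579/14) = 405/7.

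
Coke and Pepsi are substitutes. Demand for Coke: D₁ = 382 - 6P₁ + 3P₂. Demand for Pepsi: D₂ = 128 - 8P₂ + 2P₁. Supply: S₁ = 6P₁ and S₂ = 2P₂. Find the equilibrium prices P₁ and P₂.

Market 1: 382 - 6P₁ + 3P₂ = 6P₁ → 12P₁ - 3P₂ = 382.
Market 2: 10P₂ - 2P₁ = 128.
Eliminating P₂: 10×(1) + 3×(2) gives 114P₁ = 4204, so P₁ = 2102/57.
Back-substitute into (2): P₂ = (128 + 2×2102/57) / 10 = 1150/57.

P₁ = 2102/57, P₂ = 1150/57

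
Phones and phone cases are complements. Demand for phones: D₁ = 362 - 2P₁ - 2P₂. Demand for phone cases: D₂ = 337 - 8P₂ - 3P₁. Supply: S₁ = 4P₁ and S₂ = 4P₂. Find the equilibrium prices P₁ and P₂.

P₁ = 1835/33, P₂ = 156/11

Market 1: 362 - 2P₁ - 2P₂ = 4P₁ → 6P₁ + 2P₂ = 362.
Market 2: 12P₂ + 3P₁ = 337.
Eliminating P₂: 12×(1) − 2×(2) gives 66P₁ = 3670, so P₁ = 1835/33.
Back-substitute into (2): P₂ = (337 − 3×1835/33) / 12 = 156/11.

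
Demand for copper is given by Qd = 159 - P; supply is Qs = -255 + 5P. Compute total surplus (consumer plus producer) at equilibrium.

Equilibrium: 159 - P = -255 + 5P gives P* = 69, Q* = 90.
Demand choke price: P = 159; supply starts at P = 51.
CS = ½(159 − 69)(90) = 4050; PS = ½(69 − 51)(90) = 810.

Total surplus = 4860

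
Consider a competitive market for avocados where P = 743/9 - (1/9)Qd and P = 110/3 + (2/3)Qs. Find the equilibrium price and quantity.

P* = 76, Q* = 59

Set the two price expressions equal: 743/9 - (1/9)Q = 110/3 + (2/3)Q.
413/9 = (7/9)Q, so Q* = 59.
P* = 743/9 − (1/9)(59) = 76.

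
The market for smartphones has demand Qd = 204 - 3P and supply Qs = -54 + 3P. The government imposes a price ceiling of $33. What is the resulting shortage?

Shortage = 60

Equilibrium price would be P* = 43, so the ceiling at 33 binds.
At P = 33: Qd = 204 − 3(33) = 105, Qs = -54 + 3(33) = 45.
Shortage = 105 − 45 = 60.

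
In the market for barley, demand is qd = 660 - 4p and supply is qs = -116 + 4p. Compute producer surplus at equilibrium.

Producer surplus = 9248

Equilibrium: 660 - 4p = -116 + 4p gives p* = 97, q* = 272.
Supply starts at p = 29 (where qs = 0).
PS = ½(97 − 29)(272) = 9248.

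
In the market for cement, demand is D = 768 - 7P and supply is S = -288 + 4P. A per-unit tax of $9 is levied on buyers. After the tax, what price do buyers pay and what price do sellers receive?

Pre-tax equilibrium: P* = 96, Q* = 96.
Tax on buyers shifts demand to D = 768 − 7(P + 9) = 705 - 7P.
705 - 7P = -288 + 4P gives seller price Ps = 993/11; buyers pay Pb = 993/11 + 9 = 1092/11.
New quantity: Q = 768 − 7(1092/11) = 804/11.

Buyers pay 1092/11, sellers receive 993/11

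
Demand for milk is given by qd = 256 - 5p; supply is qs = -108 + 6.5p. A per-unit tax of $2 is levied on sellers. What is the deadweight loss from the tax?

Deadweight loss = 130/23

Pre-tax equilibrium: p* = 728/23, q* = 2248/23.
Tax on sellers shifts supply to qs = -108 + 6.5(p − 2) = -121 + 6.5p.
256 - 5p = -121 + 6.5p gives buyer price pb = 754/23; sellers receive ps = 754/23 − 2 = 708/23.
New quantity: q = 256 − 5(754/23) = 2118/23.
DWL = ½ × 2 × (2248/23 − 2118/23) = 130/23.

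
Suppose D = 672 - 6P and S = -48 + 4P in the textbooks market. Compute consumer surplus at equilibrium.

Consumer surplus = 4800

Equilibrium: 672 - 6P = -48 + 4P gives P* = 72, Q* = 240.
Demand choke price (D = 0): P = 112.
CS = ½(112 − 72)(240) = 4800.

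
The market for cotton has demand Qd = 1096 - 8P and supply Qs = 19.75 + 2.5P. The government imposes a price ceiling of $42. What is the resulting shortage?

Equilibrium price would be P* = 102.5, so the ceiling at 42 binds.
At P = 42: Qd = 1096 − 8(42) = 760, Qs = 19.75 + 2.5(42) = 124.75.
Shortage = 760 − 124.75 = 635.25.

Shortage = 635.25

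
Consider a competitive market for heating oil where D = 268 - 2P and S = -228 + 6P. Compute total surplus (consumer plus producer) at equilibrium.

Total surplus = 6912

Equilibrium: 268 - 2P = -228 + 6P gives P* = 62, Q* = 144.
Demand choke price: P = 134; supply starts at P = 38.
CS = ½(134 − 62)(144) = 5184; PS = ½(62 − 38)(144) = 1728.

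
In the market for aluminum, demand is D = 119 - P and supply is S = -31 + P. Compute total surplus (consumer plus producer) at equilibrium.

Total surplus = 1936

Equilibrium: 119 - P = -31 + P gives P* = 75, Q* = 44.
Demand choke price: P = 119; supply starts at P = 31.
CS = ½(119 − 75)(44) = 968; PS = ½(75 − 31)(44) = 968.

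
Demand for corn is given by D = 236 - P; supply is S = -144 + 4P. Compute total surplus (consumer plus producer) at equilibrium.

Total surplus = 16000

Equilibrium: 236 - P = -144 + 4P gives P* = 76, Q* = 160.
Demand choke price: P = 236; supply starts at P = 36.
CS = ½(236 − 76)(160) = 12800; PS = ½(76 − 36)(160) = 3200.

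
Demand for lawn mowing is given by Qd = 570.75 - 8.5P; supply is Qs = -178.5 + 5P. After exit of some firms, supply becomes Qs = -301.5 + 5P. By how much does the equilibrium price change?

ΔP = 82/9

Original equilibrium: P* = 55.5, Q* = 99.
New equilibrium: 570.75 - 8.5P = -301.5 + 5P, so 872.25 = 13.5P and P' = 1163/18; Q' = 570.75 − 8.5(1163/18) = 194/9.
Change in price: 1163/18 − 55.5 = 82/9.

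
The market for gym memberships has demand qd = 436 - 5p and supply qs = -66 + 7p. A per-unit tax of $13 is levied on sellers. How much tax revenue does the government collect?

Pre-tax equilibrium: p* = 251/6, q* = 1361/6.
Tax on sellers shifts supply to qs = -66 + 7(p − 13) = -157 + 7p.
436 - 5p = -157 + 7p gives buyer price pb = 593/12; sellers receive ps = 593/12 − 13 = 437/12.
New quantity: q = 436 − 5(593/12) = 2267/12.
Revenue = 13 × 2267/12 = 29471/12.

Tax revenue = 29471/12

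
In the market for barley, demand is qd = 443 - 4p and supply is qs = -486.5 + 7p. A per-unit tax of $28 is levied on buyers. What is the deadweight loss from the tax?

Pre-tax equilibrium: p* = 84.5, q* = 105.
Tax on buyers shifts demand to qd = 443 − 4(p + 28) = 331 - 4p.
331 - 4p = -486.5 + 7p gives seller price ps = 1635/22; buyers pay pb = 1635/22 + 28 = 2251/22.
New quantity: q = 443 − 4(2251/22) = 371/11.
DWL = ½ × 28 × (105 − 371/11) = 10976/11.

Deadweight loss = 10976/11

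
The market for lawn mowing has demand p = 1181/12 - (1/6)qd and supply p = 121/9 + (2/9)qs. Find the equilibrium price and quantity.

p* = 62, q* = 218.5

Set the two price expressions equal: 1181/12 - (1/6)q = 121/9 + (2/9)q.
3059/36 = (7/18)q, so q* = 218.5.
p* = 1181/12 − (1/6)(218.5) = 62.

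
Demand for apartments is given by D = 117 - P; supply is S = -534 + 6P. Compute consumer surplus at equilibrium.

Consumer surplus = 288

Equilibrium: 117 - P = -534 + 6P gives P* = 93, Q* = 24.
Demand choke price (D = 0): P = 117.
CS = ½(117 − 93)(24) = 288.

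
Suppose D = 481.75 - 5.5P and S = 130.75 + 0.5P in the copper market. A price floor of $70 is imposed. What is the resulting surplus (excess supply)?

Equilibrium price would be P* = 58.5, so the floor at 70 binds.
At P = 70: D = 96.75, S = 165.75.
Surplus = 165.75 − 96.75 = 69.

Surplus = 69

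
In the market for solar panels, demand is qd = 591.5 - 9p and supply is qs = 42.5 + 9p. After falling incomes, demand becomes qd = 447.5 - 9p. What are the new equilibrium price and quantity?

Original equilibrium: p* = 30.5, q* = 317.
New equilibrium: 447.5 - 9p = 42.5 + 9p, so 405 = 18p and p' = 22.5; q' = 447.5 − 9(22.5) = 245.

p' = 22.5, q' = 245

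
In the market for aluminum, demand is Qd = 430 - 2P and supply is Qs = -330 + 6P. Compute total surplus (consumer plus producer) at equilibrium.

Total surplus = 19200

Equilibrium: 430 - 2P = -330 + 6P gives P* = 95, Q* = 240.
Demand choke price: P = 215; supply starts at P = 55.
CS = ½(215 − 95)(240) = 14400; PS = ½(95 − 55)(240) = 4800.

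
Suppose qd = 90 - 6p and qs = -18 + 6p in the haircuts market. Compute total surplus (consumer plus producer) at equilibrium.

Equilibrium: 90 - 6p = -18 + 6p gives p* = 9, q* = 36.
Demand choke price: p = 15; supply starts at p = 3.
CS = ½(15 − 9)(36) = 108; PS = ½(9 − 3)(36) = 108.

Total surplus = 216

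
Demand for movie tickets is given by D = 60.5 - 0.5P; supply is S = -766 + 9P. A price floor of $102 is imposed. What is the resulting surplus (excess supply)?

Surplus = 142.5

Equilibrium price would be P* = 87, so the floor at 102 binds.
At P = 102: D = 9.5, S = 152.
Surplus = 152 − 9.5 = 142.5.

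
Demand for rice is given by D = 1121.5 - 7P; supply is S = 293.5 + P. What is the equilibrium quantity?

Q* = 397

Set D = S: 1121.5 - 7P = 293.5 + P.
828 = 8P, so P* = 103.5.
Q* = 1121.5 − 7(103.5) = 397.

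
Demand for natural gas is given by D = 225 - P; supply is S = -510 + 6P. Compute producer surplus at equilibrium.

Producer surplus = 1200

Equilibrium: 225 - P = -510 + 6P gives P* = 105, Q* = 120.
Supply starts at P = 85 (where S = 0).
PS = ½(105 − 85)(120) = 1200.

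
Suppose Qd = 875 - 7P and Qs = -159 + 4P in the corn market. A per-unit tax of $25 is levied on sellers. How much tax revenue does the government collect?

Tax revenue = 42175/11

Pre-tax equilibrium: P* = 94, Q* = 217.
Tax on sellers shifts supply to Qs = -159 + 4(P − 25) = -259 + 4P.
875 - 7P = -259 + 4P gives buyer price Pb = 1134/11; sellers receive Ps = 1134/11 − 25 = 859/11.
New quantity: Q = 875 − 7(1134/11) = 1687/11.
Revenue = 25 × 1687/11 = 42175/11.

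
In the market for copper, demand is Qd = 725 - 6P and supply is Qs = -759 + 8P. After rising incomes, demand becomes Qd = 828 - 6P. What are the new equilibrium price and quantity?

Original equilibrium: P* = 106, Q* = 89.
New equilibrium: 828 - 6P = -759 + 8P, so 1587 = 14P and P' = 1587/14; Q' = 828 − 6(1587/14) = 1035/7.

P' = 1587/14, Q' = 1035/7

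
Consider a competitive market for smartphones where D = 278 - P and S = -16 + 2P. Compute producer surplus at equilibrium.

Equilibrium: 278 - P = -16 + 2P gives P* = 98, Q* = 180.
Supply starts at P = 8 (where S = 0).
PS = ½(98 − 8)(180) = 8100.

Producer surplus = 8100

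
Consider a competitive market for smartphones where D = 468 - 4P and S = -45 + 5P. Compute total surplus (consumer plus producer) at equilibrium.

Total surplus = 12960

Equilibrium: 468 - 4P = -45 + 5P gives P* = 57, Q* = 240.
Demand choke price: P = 117; supply starts at P = 9.
CS = ½(117 − 57)(240) = 7200; PS = ½(57 − 9)(240) = 5760.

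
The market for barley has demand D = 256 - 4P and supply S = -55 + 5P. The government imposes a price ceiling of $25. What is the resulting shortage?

Shortage = 86

Equilibrium price would be P* = 311/9, so the ceiling at 25 binds.
At P = 25: D = 256 − 4(25) = 156, S = -55 + 5(25) = 70.
Shortage = 156 − 70 = 86.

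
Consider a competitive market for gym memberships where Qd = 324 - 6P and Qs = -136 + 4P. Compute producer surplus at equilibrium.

Producer surplus = 288

Equilibrium: 324 - 6P = -136 + 4P gives P* = 46, Q* = 48.
Supply starts at P = 34 (where Qs = 0).
PS = ½(46 − 34)(48) = 288.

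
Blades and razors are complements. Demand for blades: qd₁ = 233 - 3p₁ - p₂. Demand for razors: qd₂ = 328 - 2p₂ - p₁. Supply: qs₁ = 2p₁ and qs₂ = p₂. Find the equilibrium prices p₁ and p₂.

Market 1: 233 - 3p₁ - p₂ = 2p₁ → 5p₁ + p₂ = 233.
Market 2: 3p₂ + p₁ = 328.
Eliminating p₂: 3×(1) − 1×(2) gives 14p₁ = 371, so p₁ = 26.5.
Back-substitute into (2): p₂ = (328 − 1×26.5) / 3 = 100.5.

p₁ = 26.5, p₂ = 100.5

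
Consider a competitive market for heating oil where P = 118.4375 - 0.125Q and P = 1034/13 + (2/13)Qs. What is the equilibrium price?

Set the two price expressions equal: 118.4375 - 0.125Q = 1034/13 + (2/13)Q.
8091/208 = (29/104)Q, so Q* = 139.5.
P* = 118.4375 − (0.125)(139.5) = 101.

P* = 101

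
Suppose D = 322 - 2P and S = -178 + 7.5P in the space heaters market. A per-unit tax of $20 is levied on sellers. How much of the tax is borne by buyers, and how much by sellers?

Pre-tax equilibrium: P* = 1000/19, Q* = 4118/19.
Tax on sellers shifts supply to S = -178 + 7.5(P − 20) = -328 + 7.5P.
322 - 2P = -328 + 7.5P gives buyer price Pb = 1300/19; sellers receive Ps = 1300/19 − 20 = 920/19.
New quantity: Q = 322 − 2(1300/19) = 3518/19.
Buyer burden = 1300/19 − 1000/19 = 300/19; seller burden = 1000/19 − 920/19 = 80/19.

Buyers bear 300/19, sellers bear 80/19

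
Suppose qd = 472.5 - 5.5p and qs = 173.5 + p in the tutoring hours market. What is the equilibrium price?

p* = 46

Set qd = qs: 472.5 - 5.5p = 173.5 + p.
299 = 6.5p, so p* = 46.
q* = 472.5 − 5.5(46) = 219.5.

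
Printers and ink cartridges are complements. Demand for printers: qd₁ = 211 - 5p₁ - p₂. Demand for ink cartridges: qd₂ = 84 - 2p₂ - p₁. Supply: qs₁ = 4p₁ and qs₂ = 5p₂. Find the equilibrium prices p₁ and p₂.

p₁ = 1393/62, p₂ = 545/62

Market 1: 211 - 5p₁ - p₂ = 4p₁ → 9p₁ + p₂ = 211.
Market 2: 7p₂ + p₁ = 84.
Eliminating p₂: 7×(1) − 1×(2) gives 62p₁ = 1393, so p₁ = 1393/62.
Back-substitute into (2): p₂ = (84 − 1×1393/62) / 7 = 545/62.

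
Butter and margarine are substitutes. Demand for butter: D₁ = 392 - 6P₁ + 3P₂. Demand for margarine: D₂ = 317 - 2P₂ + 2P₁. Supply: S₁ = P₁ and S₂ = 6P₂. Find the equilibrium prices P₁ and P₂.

P₁ = 81.74, P₂ = 60.06

Market 1: 392 - 6P₁ + 3P₂ = P₁ → 7P₁ - 3P₂ = 392.
Market 2: 8P₂ - 2P₁ = 317.
Eliminating P₂: 8×(1) + 3×(2) gives 50P₁ = 4087, so P₁ = 81.74.
Back-substitute into (2): P₂ = (317 + 2×81.74) / 8 = 60.06.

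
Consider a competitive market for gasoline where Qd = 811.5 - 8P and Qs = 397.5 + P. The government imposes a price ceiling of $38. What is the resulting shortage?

Shortage = 72

Equilibrium price would be P* = 46, so the ceiling at 38 binds.
At P = 38: Qd = 811.5 − 8(38) = 507.5, Qs = 397.5 + 1(38) = 435.5.
Shortage = 507.5 − 435.5 = 72.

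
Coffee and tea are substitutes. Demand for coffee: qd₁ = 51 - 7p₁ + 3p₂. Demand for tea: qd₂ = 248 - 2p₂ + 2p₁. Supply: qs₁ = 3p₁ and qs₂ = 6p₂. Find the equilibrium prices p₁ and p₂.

p₁ = 576/37, p₂ = 1291/37

Market 1: 51 - 7p₁ + 3p₂ = 3p₁ → 10p₁ - 3p₂ = 51.
Market 2: 8p₂ - 2p₁ = 248.
Eliminating p₂: 8×(1) + 3×(2) gives 74p₁ = 1152, so p₁ = 576/37.
Back-substitute into (2): p₂ = (248 + 2×576/37) / 8 = 1291/37.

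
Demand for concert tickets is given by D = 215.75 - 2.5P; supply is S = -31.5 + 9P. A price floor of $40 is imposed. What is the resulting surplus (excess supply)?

Surplus = 212.75

Equilibrium price would be P* = 21.5, so the floor at 40 binds.
At P = 40: D = 115.75, S = 328.5.
Surplus = 328.5 − 115.75 = 212.75.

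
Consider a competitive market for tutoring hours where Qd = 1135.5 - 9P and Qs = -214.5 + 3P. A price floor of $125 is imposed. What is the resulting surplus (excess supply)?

Surplus = 150

Equilibrium price would be P* = 112.5, so the floor at 125 binds.
At P = 125: Qd = 10.5, Qs = 160.5.
Surplus = 160.5 − 10.5 = 150.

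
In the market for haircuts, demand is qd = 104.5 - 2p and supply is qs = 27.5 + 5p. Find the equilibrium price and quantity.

Set qd = qs: 104.5 - 2p = 27.5 + 5p.
77 = 7p, so p* = 11.
q* = 104.5 − 2(11) = 82.5.

p* = 11, q* = 82.5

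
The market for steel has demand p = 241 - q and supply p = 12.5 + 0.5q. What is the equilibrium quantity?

Set the two price expressions equal: 241 - q = 12.5 + 0.5q.
228.5 = 1.5q, so q* = 457/3.
p* = 241 − (1)(457/3) = 266/3.

q* = 457/3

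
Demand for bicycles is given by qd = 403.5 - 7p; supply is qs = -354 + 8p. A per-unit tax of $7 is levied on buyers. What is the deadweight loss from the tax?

Deadweight loss = 1372/15

Pre-tax equilibrium: p* = 50.5, q* = 50.
Tax on buyers shifts demand to qd = 403.5 − 7(p + 7) = 354.5 - 7p.
354.5 - 7p = -354 + 8p gives seller price ps = 1417/30; buyers pay pb = 1417/30 + 7 = 1627/30.
New quantity: q = 403.5 − 7(1627/30) = 358/15.
DWL = ½ × 7 × (50 − 358/15) = 1372/15.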